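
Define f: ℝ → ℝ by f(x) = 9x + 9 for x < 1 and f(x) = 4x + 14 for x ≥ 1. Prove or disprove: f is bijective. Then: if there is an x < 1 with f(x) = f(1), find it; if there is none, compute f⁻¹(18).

1

Both pieces are strictly increasing (slopes 9 and 4), so each is injective on its own interval.
The left piece maps (−∞, 1) onto (−∞, 18); the right piece maps [1, ∞) onto [18, ∞).
Since 18 = 18, the images partition ℝ: f is injective and surjective, hence bijective.
Because the two images are disjoint, no x < 1 has f(x) = f(1), so we compute f⁻¹(18): 18 lies in [18, ∞), so solve 4x + 14 = 18: x = (18 − 14)/4 = 1.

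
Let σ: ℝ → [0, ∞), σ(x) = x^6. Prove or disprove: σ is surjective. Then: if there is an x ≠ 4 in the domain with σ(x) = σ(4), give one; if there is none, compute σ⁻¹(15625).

-4

For any y ∈ [0, ∞), x = y^{1/6} ∈ ℝ satisfies x^6 = y, so σ is surjective.
For the follow-up, such an x exists: taking x = −4 ∈ ℝ gives σ(−4) = 4096 = σ(4) with −4 ≠ 4.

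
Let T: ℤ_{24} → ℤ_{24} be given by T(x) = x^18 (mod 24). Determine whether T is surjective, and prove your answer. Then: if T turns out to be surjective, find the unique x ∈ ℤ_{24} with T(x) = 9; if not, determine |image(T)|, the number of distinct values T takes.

T(2): Repeated squaring mod 24: 2^1 ≡ 2, 2^2 ≡ 2² = 4, 2^4 ≡ 4² = 16, 2^8 ≡ 16² = 256 ≡ 16, 2^16 ≡ 16² = 256 ≡ 16. Since 18 = 16 + 2, 2^18 ≡ 16·4: 16·4 = 64 ≡ 16. So 2^18 ≡ 16 (mod 24).
T(4): Repeated squaring mod 24: 4^1 ≡ 4, 4^2 ≡ 4² = 16, 4^4 ≡ 16² = 256 ≡ 16, 4^8 ≡ 16² = 256 ≡ 16, 4^16 ≡ 16² = 256 ≡ 16. Since 18 = 16 + 2, 4^18 ≡ 16·16: 16·16 = 256 ≡ 16. So 4^18 ≡ 16 (mod 24).
So T(2) = T(4) = 16 while 2 ≠ 4, thus T is not injective.
A non-injective map from the 24-element set ℤ_{24} to itself takes at most 23 distinct values, so it cannot be surjective. Thus T is not surjective.
Since T is not surjective, we determine |image(T)|. Computing x^18 mod 24 for each x (by repeated squaring, reducing mod 24 at every step), the values T(0), T(1), …, T(23) are: 0, 1, 16, 9, 16, 1, 0, 1, 16, 9, 16, 1, 0, 1, 16, 9, 16, 1, 0, 1, 16, 9, 16, 1.
The distinct values are {0, 1, 9, 16}; there are 4 of them.

4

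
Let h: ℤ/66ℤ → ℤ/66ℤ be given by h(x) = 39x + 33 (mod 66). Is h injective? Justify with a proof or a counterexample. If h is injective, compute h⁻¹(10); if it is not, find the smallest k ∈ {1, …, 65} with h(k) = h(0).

22

We have gcd(39, 66) = 3 > 1. Taking a = 0 and b = 22: h(0) = 33 and h(22) = 39·22 + 33 = 891 ≡ 33 (mod 66).
So h(0) = h(22) while 0 ≠ 22, hence h is not injective.
Since h is not injective, we find the least positive k with h(k) = h(0): this means 39k ≡ 0 (mod 66), i.e. 66 ∣ 39k. Since gcd(39, 66) = 3, dividing through by 3 this holds exactly when 22 ∣ 13k, and as gcd(13, 22) = 1, exactly when 22 ∣ k.
The smallest positive such k is 22.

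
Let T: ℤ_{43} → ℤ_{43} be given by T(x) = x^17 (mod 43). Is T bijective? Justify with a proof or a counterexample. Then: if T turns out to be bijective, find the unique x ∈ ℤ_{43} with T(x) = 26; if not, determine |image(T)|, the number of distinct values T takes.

3

Since 43 is prime, the nonzero elements of ℤ_{43} form a cyclic group of order 42.
As gcd(17, 42) = 1, raising to the 17th power is a bijection on this group: if a^17 ≡ b^17 then (ab^{−1})^17 = 1, and the only element of order dividing gcd(17, 42) = 1 is 1, so a = b.
With T(0) = 0 this makes T injective on all of ℤ_{43}, hence bijective (finite equal-size domain and codomain). In particular T is bijective.
Since T is bijective, we find the preimage of 26. The inverse of x ↦ x^17 on (ℤ_{43})^× is x ↦ x^5, because 17·5 = 85 = 2·42 + 1 ≡ 1 (mod 42) and x^{42} = 1 for x ≠ 0 (Fermat). So T⁻¹(26) = 26^5 mod 43.
Repeated squaring mod 43: 26^1 ≡ 26, 26^2 ≡ 26² = 676 ≡ 31, 26^4 ≡ 31² = 961 ≡ 15. Since 5 = 4 + 1, 26^5 ≡ 15·26: 15·26 = 390 ≡ 3. So 26^5 ≡ 3 (mod 43).
Hence T⁻¹(26) = 3.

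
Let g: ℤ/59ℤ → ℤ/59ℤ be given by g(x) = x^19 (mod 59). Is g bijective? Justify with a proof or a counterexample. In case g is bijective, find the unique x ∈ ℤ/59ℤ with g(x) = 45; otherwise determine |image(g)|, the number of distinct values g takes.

Since 59 is prime, the nonzero elements of ℤ/59ℤ form a cyclic group of order 58.
As gcd(19, 58) = 1, raising to the 19th power is a bijection on this group: if s^19 ≡ t^19 then (st^{−1})^19 = 1, and the only element of order dividing gcd(19, 58) = 1 is 1, so s = t.
With g(0) = 0 this makes g injective on all of ℤ/59ℤ, hence bijective (finite equal-size domain and codomain). In particular g is bijective.
Since g is bijective, we find the preimage of 45. The inverse of x ↦ x^19 on (ℤ/59ℤ)^× is x ↦ x^55, because 19·55 = 1045 = 18·58 + 1 ≡ 1 (mod 58) and x^{58} = 1 for x ≠ 0 (Fermat). So g⁻¹(45) = 45^55 mod 59.
Repeated squaring mod 59: 45^1 ≡ 45, 45^2 ≡ 45² = 2025 ≡ 19, 45^4 ≡ 19² = 361 ≡ 7, 45^8 ≡ 7² = 49, 45^16 ≡ 49² = 2401 ≡ 41, 45^32 ≡ 41² = 1681 ≡ 29. Since 55 = 32 + 16 + 4 + 2 + 1, 45^55 ≡ 29·41·7·19·45: 29·41 = 1189 ≡ 9, then 9·7 = 63 ≡ 4, then 4·19 = 76 ≡ 17, then 17·45 = 765 ≡ 57. So 45^55 ≡ 57 (mod 59).
Hence g⁻¹(45) = 57.

57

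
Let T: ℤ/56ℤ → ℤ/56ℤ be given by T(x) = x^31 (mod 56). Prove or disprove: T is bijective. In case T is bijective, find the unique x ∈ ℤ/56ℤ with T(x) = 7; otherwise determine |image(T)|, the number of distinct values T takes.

T(0) = 0^31 = 0.
T(14): Repeated squaring mod 56: 14^1 ≡ 14, 14^2 ≡ 14² = 196 ≡ 28, 14^4 ≡ 28² = 784 ≡ 0, 14^8 ≡ 0² = 0, 14^16 ≡ 0² = 0. Since 31 = 16 + 8 + 4 + 2 + 1, 14^31 ≡ 0·0·0·28·14: 0·0 = 0, then 0·0 = 0, then 0·28 = 0, then 0·14 = 0. So 14^31 ≡ 0 (mod 56).
So T(0) = T(14) = 0 while 0 ≠ 14, therefore T is not injective, hence not bijective.
Since T is not bijective, we determine |image(T)|. Computing x^31 mod 56 for each x (by repeated squaring, reducing mod 56 at every step), the values T(0), T(1), …, T(55) are: 0, 1, 16, 3, 32, 5, 48, 7, 8, 9, 24, 11, 40, 13, 0, 15, 16, 17, 32, 19, 48, 21, 8, 23, 24, 25, 40, 27, 0, 29, 16, 31, 32, 33, 48, 35, 8, 37, 24, 39, 40, 41, 0, 43, 16, 45, 32, 47, 48, 49, 8, 51, 24, 53, 40, 55.
The distinct values are {0, 1, 3, 5, 7, 8, 9, 11, 13, 15, 16, 17, 19, 21, 23, 24, 25, 27, 29, 31, 32, 33, 35, 37, 39, 40, 41, 43, 45, 47, 48, 49, 51, 53, 55}; there are 35 of them.

35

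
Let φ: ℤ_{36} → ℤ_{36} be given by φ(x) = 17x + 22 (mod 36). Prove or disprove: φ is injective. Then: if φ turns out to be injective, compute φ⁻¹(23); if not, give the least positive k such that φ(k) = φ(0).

17

If φ(s) = φ(t), then 17s ≡ 17t (mod 36). Because gcd(17, 36) = 1, we may cancel 17 to get s ≡ t (mod 36).
So φ is injective.
We now compute 17⁻¹ mod 36 explicitly. Euclid's algorithm: 36 = 2·17 + 2, 17 = 8·2 + 1; back-substituting gives 1 = 17·17 − 8·36, so 17⁻¹ ≡ 17 (mod 36).
Since φ is injective, we find φ⁻¹(23): we need 17x ≡ 23 − 22 ≡ 1 (mod 36). Using 17⁻¹ = 17: x ≡ 17·1 = 17, so x = 17.
Check: φ(17) = 17·17 + 22 = 311 = 8·36 + 23 ≡ 23 (mod 36).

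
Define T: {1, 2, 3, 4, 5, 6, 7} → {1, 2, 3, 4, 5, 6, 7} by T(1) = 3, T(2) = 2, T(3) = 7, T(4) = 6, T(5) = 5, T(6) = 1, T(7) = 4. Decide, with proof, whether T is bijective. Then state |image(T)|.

The values 3, 2, 7, 6, 5, 1, 4 are a permutation of {1, 2, 3, 4, 5, 6, 7}: each element appears exactly once.
So T is injective and surjective, hence bijective.
The image of T is {1, 2, 3, 4, 5, 6, 7}, which has 7 elements.

7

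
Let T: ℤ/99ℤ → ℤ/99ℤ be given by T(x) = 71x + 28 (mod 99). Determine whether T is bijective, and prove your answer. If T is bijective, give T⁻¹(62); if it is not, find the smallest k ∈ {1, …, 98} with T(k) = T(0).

20

Recall: T is injective if T(s) = T(t) implies s = t.
If T(s) = T(t), then 71s ≡ 71t (mod 99). Because gcd(71, 99) = 1, we may cancel 71 to get s ≡ t (mod 99).
We now compute 71⁻¹ mod 99 explicitly. Euclid's algorithm: 99 = 1·71 + 28, 71 = 2·28 + 15, 28 = 1·15 + 13, 15 = 1·13 + 2, 13 = 6·2 + 1; back-substituting gives 1 = 53·71 − 38·99, so 71⁻¹ ≡ 53 (mod 99).
Then y ↦ 53(y − 28) is a two-sided inverse to T, so every y ∈ ℤ/99ℤ has a preimage.
So T is bijective.
Since T is bijective, we compute T⁻¹(62): solve 71x + 28 ≡ 62 (mod 99), i.e. 71x ≡ 34 (mod 99).
Multiplying by 71⁻¹ = 53 gives x ≡ 53·34 = 1802 = 18·99 + 20 ≡ 20 (mod 99).
Check: T(20) = 71·20 + 28 = 1448 = 14·99 + 62 ≡ 62 (mod 99).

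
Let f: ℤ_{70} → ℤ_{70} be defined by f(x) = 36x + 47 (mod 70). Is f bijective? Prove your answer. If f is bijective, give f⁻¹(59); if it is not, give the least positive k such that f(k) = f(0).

By definition, f is injective if f(a) = f(b) implies a = b.
We have gcd(36, 70) = 2 > 1. Taking a = 0 and b = 35: f(0) = 47 and f(35) = 36·35 + 47 = 1307 ≡ 47 (mod 70).
So f(0) = f(35) while 0 ≠ 35, so f is not injective, hence not bijective.
Since f is not bijective, we find the least positive k with f(k) = f(0): this means 36k ≡ 0 (mod 70), i.e. 70 ∣ 36k. Since gcd(36, 70) = 2, dividing through by 2 this holds exactly when 35 ∣ 18k, and as gcd(18, 35) = 1, exactly when 35 ∣ k.
The smallest positive such k is 35.

35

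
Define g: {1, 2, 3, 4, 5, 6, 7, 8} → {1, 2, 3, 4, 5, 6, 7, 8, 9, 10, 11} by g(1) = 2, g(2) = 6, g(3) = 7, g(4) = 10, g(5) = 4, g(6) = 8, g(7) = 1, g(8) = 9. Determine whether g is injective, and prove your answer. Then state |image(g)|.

8

The values g(1), …, g(8) are 2, 6, 7, 10, 4, 8, 1, 9 — all distinct.
So g(a) = g(b) only when a = b, and g is injective.
The image of g is {1, 2, 4, 6, 7, 8, 9, 10}, which has 8 elements.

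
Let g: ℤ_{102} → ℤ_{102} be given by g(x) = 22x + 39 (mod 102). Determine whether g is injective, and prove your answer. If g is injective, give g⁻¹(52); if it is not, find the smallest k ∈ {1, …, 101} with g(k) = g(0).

51

We have gcd(22, 102) = 2 > 1. Taking s = 0 and t = 51: g(0) = 39 and g(51) = 22·51 + 39 = 1161 ≡ 39 (mod 102).
So g(0) = g(51) while 0 ≠ 51, hence g is not injective.
Since g is not injective, we find the least positive k with g(k) = g(0): this means 22k ≡ 0 (mod 102), i.e. 102 ∣ 22k. Since gcd(22, 102) = 2, dividing through by 2 this holds exactly when 51 ∣ 11k, and as gcd(11, 51) = 1, exactly when 51 ∣ k.
The smallest positive such k is 51.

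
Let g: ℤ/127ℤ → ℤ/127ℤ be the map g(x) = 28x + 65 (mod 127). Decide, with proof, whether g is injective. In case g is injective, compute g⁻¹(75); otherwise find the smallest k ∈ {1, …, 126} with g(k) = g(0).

Suppose g(s) = g(t) in ℤ/127ℤ. Then 28s + 65 ≡ 28t + 65 (mod 127), so 28(s − t) ≡ 0 (mod 127).
Since gcd(28, 127) = 1, 28 is invertible modulo 127, thus s − t ≡ 0 (mod 127), i.e. s = t.
Thus g is injective.
We now compute 28⁻¹ mod 127 explicitly. Euclid's algorithm: 127 = 4·28 + 15, 28 = 1·15 + 13, 15 = 1·13 + 2, 13 = 6·2 + 1; back-substituting gives 1 = 59·28 − 13·127, so 28⁻¹ ≡ 59 (mod 127).
Since g is injective, we find g⁻¹(75): we need 28x ≡ 75 − 65 ≡ 10 (mod 127). Using 28⁻¹ = 59: x ≡ 59·10 = 590 = 4·127 + 82, so x = 82.
Check: g(82) = 28·82 + 65 = 2361 = 18·127 + 75 ≡ 75 (mod 127).

82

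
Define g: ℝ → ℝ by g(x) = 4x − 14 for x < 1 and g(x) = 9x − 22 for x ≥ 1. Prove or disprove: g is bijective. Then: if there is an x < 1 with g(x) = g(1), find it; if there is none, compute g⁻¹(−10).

Both pieces are strictly increasing (slopes 4 and 9), so each is injective on its own interval.
The left piece maps (−∞, 1) onto (−∞, −10); the right piece maps [1, ∞) onto [−13, ∞).
These images overlap. In particular g(1) = −13 (right piece), and solving 4x − 14 = −13 on the left piece gives x = 1/4 < 1.
So g(1/4) = g(1) with 1/4 ≠ 1, and g is not injective, hence not bijective. This x = 1/4 is the requested value below 1.

1/4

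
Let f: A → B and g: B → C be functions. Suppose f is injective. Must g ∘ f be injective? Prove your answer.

No. Take A = B = C = {0, 1}, f = identity (injective), and g(x) = 0 for every x.
Then (g ∘ f)(0) = 0 = (g ∘ f)(1) with 0 ≠ 1, so g ∘ f is not injective.

not injective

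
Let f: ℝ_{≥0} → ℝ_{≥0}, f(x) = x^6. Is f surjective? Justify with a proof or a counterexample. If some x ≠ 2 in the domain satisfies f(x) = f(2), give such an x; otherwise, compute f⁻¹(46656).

6

For any y ∈ ℝ_{≥0}, x = y^{1/6} ∈ ℝ_{≥0} gives f(x) = y, so f is surjective.
Since x ↦ x^6 is strictly increasing on ℝ_{≥0}, it is injective there, so no x ≠ 2 in the domain has f(x) = f(2). We therefore compute f⁻¹(46656) = 46656^{1/6} = 6 (indeed 6^6 = 46656).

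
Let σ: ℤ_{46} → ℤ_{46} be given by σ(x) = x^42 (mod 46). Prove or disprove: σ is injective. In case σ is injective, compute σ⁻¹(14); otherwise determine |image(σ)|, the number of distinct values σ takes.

σ(22): Repeated squaring mod 46: 22^1 ≡ 22, 22^2 ≡ 22² = 484 ≡ 24, 22^4 ≡ 24² = 576 ≡ 24, 22^8 ≡ 24² = 576 ≡ 24, 22^16 ≡ 24² = 576 ≡ 24, 22^32 ≡ 24² = 576 ≡ 24. Since 42 = 32 + 8 + 2, 22^42 ≡ 24·24·24: 24·24 = 576 ≡ 24, then 24·24 = 576 ≡ 24. So 22^42 ≡ 24 (mod 46).
σ(24): Repeated squaring mod 46: 24^1 ≡ 24, 24^2 ≡ 24² = 576 ≡ 24, 24^4 ≡ 24² = 576 ≡ 24, 24^8 ≡ 24² = 576 ≡ 24, 24^16 ≡ 24² = 576 ≡ 24, 24^32 ≡ 24² = 576 ≡ 24. Since 42 = 32 + 8 + 2, 24^42 ≡ 24·24·24: 24·24 = 576 ≡ 24, then 24·24 = 576 ≡ 24. So 24^42 ≡ 24 (mod 46).
So σ(22) = σ(24) = 24 while 22 ≠ 24, hence σ is not injective.
Since σ is not injective, we determine |image(σ)|. Computing x^42 mod 46 for each x (by repeated squaring, reducing mod 46 at every step), the values σ(0), σ(1), …, σ(45) are: 0, 1, 6, 41, 36, 35, 16, 31, 32, 25, 26, 27, 4, 3, 2, 9, 8, 39, 12, 13, 18, 29, 24, 23, 24, 29, 18, 13, 12, 39, 8, 9, 2, 3, 4, 27, 26, 25, 32, 31, 16, 35, 36, 41, 6, 1.
The distinct values are {0, 1, 2, 3, 4, 6, 8, 9, 12, 13, 16, 18, 23, 24, 25, 26, 27, 29, 31, 32, 35, 36, 39, 41}; there are 24 of them.

24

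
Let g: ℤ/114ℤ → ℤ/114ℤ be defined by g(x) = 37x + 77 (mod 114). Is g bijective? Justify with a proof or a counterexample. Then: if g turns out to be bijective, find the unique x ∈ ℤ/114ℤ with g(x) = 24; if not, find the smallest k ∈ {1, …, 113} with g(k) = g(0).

91

Recall that injectivity means: for all x_1, x_2 in the domain, g(x_1) = g(x_2) implies x_1 = x_2.
If g(x_1) = g(x_2), then 37x_1 ≡ 37x_2 (mod 114). Because gcd(37, 114) = 1, we may cancel 37 to get x_1 ≡ x_2 (mod 114).
We now compute 37⁻¹ mod 114 explicitly. Euclid's algorithm: 114 = 3·37 + 3, 37 = 12·3 + 1; back-substituting gives 1 = 37·37 − 12·114, so 37⁻¹ ≡ 37 (mod 114).
For any y ∈ ℤ/114ℤ, x = 37(y − 77) mod 114 satisfies g(x) = 37·37(y − 77) + 77 ≡ y (since 37·37 ≡ 1 mod 114). So every y has a preimage.
Thus g is bijective.
Since g is bijective, we compute g⁻¹(24): solve 37x + 77 ≡ 24 (mod 114), i.e. 37x ≡ 61 (mod 114).
Multiplying by 37⁻¹ = 37 gives x ≡ 37·61 = 2257 = 19·114 + 91 ≡ 91 (mod 114).
Check: g(91) = 37·91 + 77 = 3444 = 30·114 + 24 ≡ 24 (mod 114).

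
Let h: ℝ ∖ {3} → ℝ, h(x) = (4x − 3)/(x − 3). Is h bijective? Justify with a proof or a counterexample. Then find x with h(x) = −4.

15/8

If h(x) = 4, cross-multiplying gives 1(4x − 3) = 4(x − 3), which simplifies to −3 = −12 — false.  So 4 has no preimage and h is not surjective.
Hence h is not bijective.
Solving h(x) = −4: cross-multiplying gives 4x − 3 = −4(x − 3), which rearranges to 8x = 15, so x = 15/8.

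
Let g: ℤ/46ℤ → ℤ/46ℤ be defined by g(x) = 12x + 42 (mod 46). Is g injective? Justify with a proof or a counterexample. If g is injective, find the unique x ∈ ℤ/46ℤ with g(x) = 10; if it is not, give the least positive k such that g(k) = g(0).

We have gcd(12, 46) = 2 > 1. Taking u = 0 and v = 23: g(0) = 42 and g(23) = 12·23 + 42 = 318 ≡ 42 (mod 46).
So g(0) = g(23) while 0 ≠ 23, so g is not injective.
Since g is not injective, we find the least positive k with g(k) = g(0): this means 12k ≡ 0 (mod 46), i.e. 46 ∣ 12k. Since gcd(12, 46) = 2, dividing through by 2 this holds exactly when 23 ∣ 6k, and as gcd(6, 23) = 1, exactly when 23 ∣ k.
The smallest positive such k is 23.

23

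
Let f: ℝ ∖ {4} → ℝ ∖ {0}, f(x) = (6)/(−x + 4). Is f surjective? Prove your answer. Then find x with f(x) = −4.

11/2

For any y ≠ 0, solving y(−x + 4) = 6 for x gives a well-defined x ≠ 4. So f is surjective.
Solving f(x) = −4: cross-multiplying gives 6 = −4(−x + 4), which rearranges to −4x = −22, so x = 11/2.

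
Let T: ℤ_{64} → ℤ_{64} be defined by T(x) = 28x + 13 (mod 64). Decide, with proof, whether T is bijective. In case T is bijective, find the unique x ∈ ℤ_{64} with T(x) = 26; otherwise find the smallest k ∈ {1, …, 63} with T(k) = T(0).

Recall: injectivity means: for all s, t in the domain, T(s) = T(t) implies s = t.
We have gcd(28, 64) = 4 > 1. Taking s = 0 and t = 16: T(0) = 13 and T(16) = 28·16 + 13 = 461 ≡ 13 (mod 64).
So T(0) = T(16) while 0 ≠ 16, so T is not injective, hence not bijective.
Since T is not bijective, we find the least positive k with T(k) = T(0): this means 28k ≡ 0 (mod 64), i.e. 64 ∣ 28k. Since gcd(28, 64) = 4, dividing through by 4 this holds exactly when 16 ∣ 7k, and as gcd(7, 16) = 1, exactly when 16 ∣ k.
The smallest positive such k is 16.

16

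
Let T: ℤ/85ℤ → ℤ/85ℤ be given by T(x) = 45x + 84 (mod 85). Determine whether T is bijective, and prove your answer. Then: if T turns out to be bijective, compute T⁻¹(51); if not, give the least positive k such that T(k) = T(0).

17

We have gcd(45, 85) = 5 > 1. Taking x_1 = 0 and x_2 = 17: T(0) = 84 and T(17) = 45·17 + 84 = 849 ≡ 84 (mod 85).
So T(0) = T(17) while 0 ≠ 17, thus T is not injective, hence not bijective.
Since T is not bijective, we find the least positive k with T(k) = T(0): this means 45k ≡ 0 (mod 85), i.e. 85 ∣ 45k. Since gcd(45, 85) = 5, dividing through by 5 this holds exactly when 17 ∣ 9k, and as gcd(9, 17) = 1, exactly when 17 ∣ k.
The smallest positive such k is 17.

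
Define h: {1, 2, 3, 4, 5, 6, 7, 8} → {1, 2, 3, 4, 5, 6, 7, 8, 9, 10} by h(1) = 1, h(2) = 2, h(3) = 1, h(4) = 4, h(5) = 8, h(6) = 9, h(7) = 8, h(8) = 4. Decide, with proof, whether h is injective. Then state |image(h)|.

h(1) = 1 = h(3) with 1 ≠ 3, so h is not injective.
The image of h is {1, 2, 4, 8, 9}, which has 5 elements.

5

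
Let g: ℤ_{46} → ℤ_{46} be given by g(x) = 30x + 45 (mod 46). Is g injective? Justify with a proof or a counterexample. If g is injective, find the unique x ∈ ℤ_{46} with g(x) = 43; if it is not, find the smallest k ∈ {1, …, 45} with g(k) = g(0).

23

Recall: injectivity means: for all s, t in the domain, g(s) = g(t) implies s = t.
We have gcd(30, 46) = 2 > 1. Taking s = 0 and t = 23: g(0) = 45 and g(23) = 30·23 + 45 = 735 ≡ 45 (mod 46).
So g(0) = g(23) while 0 ≠ 23, so g is not injective.
Since g is not injective, we find the least positive k with g(k) = g(0): this means 30k ≡ 0 (mod 46), i.e. 46 ∣ 30k. Since gcd(30, 46) = 2, dividing through by 2 this holds exactly when 23 ∣ 15k, and as gcd(15, 23) = 1, exactly when 23 ∣ k.
The smallest positive such k is 23.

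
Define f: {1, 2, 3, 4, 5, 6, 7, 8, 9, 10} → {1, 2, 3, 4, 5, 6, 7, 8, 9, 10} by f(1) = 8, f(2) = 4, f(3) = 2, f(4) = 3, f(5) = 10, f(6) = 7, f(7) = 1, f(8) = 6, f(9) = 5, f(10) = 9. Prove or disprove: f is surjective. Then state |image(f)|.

Every element of the codomain has a preimage: 1 = f(7), 2 = f(3), 3 = f(4), 4 = f(2), 5 = f(9), 6 = f(8), 7 = f(6), 8 = f(1), 9 = f(10), 10 = f(5).
Thus f is surjective.
The image of f is {1, 2, 3, 4, 5, 6, 7, 8, 9, 10}, which has 10 elements.

10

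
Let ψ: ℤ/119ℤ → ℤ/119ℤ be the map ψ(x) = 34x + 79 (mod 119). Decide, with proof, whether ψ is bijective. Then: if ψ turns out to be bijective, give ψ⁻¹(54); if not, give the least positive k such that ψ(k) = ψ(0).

7

We have gcd(34, 119) = 17 > 1. Taking a = 0 and b = 7: ψ(0) = 79 and ψ(7) = 34·7 + 79 = 317 ≡ 79 (mod 119).
So ψ(0) = ψ(7) while 0 ≠ 7, hence ψ is not injective, hence not bijective.
Since ψ is not bijective, we find the least positive k with ψ(k) = ψ(0): this means 34k ≡ 0 (mod 119), i.e. 119 ∣ 34k. Since gcd(34, 119) = 17, dividing through by 17 this holds exactly when 7 ∣ 2k, and as gcd(2, 7) = 1, exactly when 7 ∣ k.
The smallest positive such k is 7.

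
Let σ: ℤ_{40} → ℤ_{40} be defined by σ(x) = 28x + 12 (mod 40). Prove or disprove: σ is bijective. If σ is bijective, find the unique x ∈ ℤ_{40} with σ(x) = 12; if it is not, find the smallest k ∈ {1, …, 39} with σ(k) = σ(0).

10

We have gcd(28, 40) = 4 > 1. Taking x_1 = 0 and x_2 = 10: σ(0) = 12 and σ(10) = 28·10 + 12 = 292 ≡ 12 (mod 40).
So σ(0) = σ(10) while 0 ≠ 10, hence σ is not injective, hence not bijective.
Since σ is not bijective, we find the least positive k with σ(k) = σ(0): this means 28k ≡ 0 (mod 40), i.e. 40 ∣ 28k. Since gcd(28, 40) = 4, dividing through by 4 this holds exactly when 10 ∣ 7k, and as gcd(7, 10) = 1, exactly when 10 ∣ k.
The smallest positive such k is 10.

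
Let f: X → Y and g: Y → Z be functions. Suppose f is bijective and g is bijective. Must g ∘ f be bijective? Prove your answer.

Injectivity: if g(f(u)) = g(f(v)) then f(u) = f(v) (g injective) so u = v (f injective).
Surjectivity: for c ∈ Z pick b with g(b) = c, then a with f(a) = b; then (g ∘ f)(a) = c.
So g ∘ f is bijective.

bijective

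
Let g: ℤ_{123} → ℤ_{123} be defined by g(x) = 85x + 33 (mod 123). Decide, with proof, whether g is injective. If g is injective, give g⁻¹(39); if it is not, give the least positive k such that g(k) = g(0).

84

If g(x_1) = g(x_2), then 85x_1 ≡ 85x_2 (mod 123). Because gcd(85, 123) = 1, we may cancel 85 to get x_1 ≡ x_2 (mod 123).
So g is injective.
We now compute 85⁻¹ mod 123 explicitly. Euclid's algorithm: 123 = 1·85 + 38, 85 = 2·38 + 9, 38 = 4·9 + 2, 9 = 4·2 + 1; back-substituting gives 1 = 55·85 − 38·123, so 85⁻¹ ≡ 55 (mod 123).
Since g is injective, we compute g⁻¹(39): solve 85x + 33 ≡ 39 (mod 123), i.e. 85x ≡ 6 (mod 123).
Multiplying by 85⁻¹ = 55 gives x ≡ 55·6 = 330 = 2·123 + 84 ≡ 84 (mod 123).
Check: g(84) = 85·84 + 33 = 7173 = 58·123 + 39 ≡ 39 (mod 123).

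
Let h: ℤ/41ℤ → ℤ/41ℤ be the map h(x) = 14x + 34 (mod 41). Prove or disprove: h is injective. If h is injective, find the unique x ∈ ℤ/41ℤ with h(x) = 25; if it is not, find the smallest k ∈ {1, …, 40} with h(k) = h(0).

14

Suppose h(x_1) = h(x_2) in ℤ/41ℤ. Then 14x_1 + 34 ≡ 14x_2 + 34 (mod 41), thus 14(x_1 − x_2) ≡ 0 (mod 41).
Since gcd(14, 41) = 1, 14 is invertible modulo 41, hence x_1 − x_2 ≡ 0 (mod 41), i.e. x_1 = x_2.
Thus h is injective.
We now compute 14⁻¹ mod 41 explicitly. Euclid's algorithm: 41 = 2·14 + 13, 14 = 1·13 + 1; back-substituting gives 1 = 3·14 − 1·41, so 14⁻¹ ≡ 3 (mod 41).
Since h is injective, we find h⁻¹(25): we need 14x ≡ 25 − 34 ≡ 32 (mod 41). Using 14⁻¹ = 3: x ≡ 3·32 = 96 = 2·41 + 14, so x = 14.
Check: h(14) = 14·14 + 34 = 230 = 5·41 + 25 ≡ 25 (mod 41).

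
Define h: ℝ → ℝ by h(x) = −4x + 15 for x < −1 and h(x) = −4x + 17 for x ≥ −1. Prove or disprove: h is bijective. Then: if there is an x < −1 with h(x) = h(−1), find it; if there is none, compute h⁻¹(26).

-3/2

Both pieces are strictly decreasing (slopes −4 and −4), so each is injective on its own interval.
The left piece maps (−∞, −1) onto (19, ∞); the right piece maps [−1, ∞) onto (−∞, 21].
These images overlap. In particular h(−1) = 21 (right piece), and solving −4x + 15 = 21 on the left piece gives x = −3/2 < −1.
So h(−3/2) = h(−1) with −3/2 ≠ −1, and h is not injective, hence not bijective. This x = −3/2 is the requested value below −1.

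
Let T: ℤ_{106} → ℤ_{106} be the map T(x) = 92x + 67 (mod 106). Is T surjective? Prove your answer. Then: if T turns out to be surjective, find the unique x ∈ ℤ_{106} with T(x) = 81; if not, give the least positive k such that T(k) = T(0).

53

By definition, surjectivity means every element of the codomain has a preimage under T.
Since gcd(92, 106) = 2, we have 92x ≡ 0 (mod 2) for all x, so T(x) ≡ 1 (mod 2).
But 0 ≢ 1 (mod 2), so 0 ∈ ℤ_{106} has no preimage. Thus T is not surjective.
Since T is not surjective, we find the least positive k with T(k) = T(0): this means 92k ≡ 0 (mod 106), i.e. 106 ∣ 92k. Since gcd(92, 106) = 2, dividing through by 2 this holds exactly when 53 ∣ 46k, and as gcd(46, 53) = 1, exactly when 53 ∣ k.
The smallest positive such k is 53.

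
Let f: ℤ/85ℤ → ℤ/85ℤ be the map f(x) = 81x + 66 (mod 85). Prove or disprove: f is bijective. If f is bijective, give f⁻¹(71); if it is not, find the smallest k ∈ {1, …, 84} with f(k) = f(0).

Suppose f(u) = f(v) in ℤ/85ℤ. Then 81u + 66 ≡ 81v + 66 (mod 85), therefore 81(u − v) ≡ 0 (mod 85).
Since gcd(81, 85) = 1, 81 is invertible modulo 85, therefore u − v ≡ 0 (mod 85), i.e. u = v.
We now compute 81⁻¹ mod 85 explicitly. Euclid's algorithm: 85 = 1·81 + 4, 81 = 20·4 + 1; back-substituting gives 1 = 21·81 − 20·85, so 81⁻¹ ≡ 21 (mod 85).
For any y ∈ ℤ/85ℤ, x = 21(y − 66) mod 85 satisfies f(x) = 81·21(y − 66) + 66 ≡ y (since 81·21 ≡ 1 mod 85). So every y has a preimage.
Thus f is bijective.
Since f is bijective, we find f⁻¹(71): we need 81x ≡ 71 − 66 ≡ 5 (mod 85). Using 81⁻¹ = 21: x ≡ 21·5 = 105 = 1·85 + 20, so x = 20.
Check: f(20) = 81·20 + 66 = 1686 = 19·85 + 71 ≡ 71 (mod 85).

20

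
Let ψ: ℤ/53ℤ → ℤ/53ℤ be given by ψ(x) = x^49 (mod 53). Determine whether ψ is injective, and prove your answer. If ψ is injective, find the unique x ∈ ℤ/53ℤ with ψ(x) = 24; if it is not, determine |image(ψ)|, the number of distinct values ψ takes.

49

Since 53 is prime, the nonzero elements of ℤ/53ℤ form a cyclic group of order 52.
As gcd(49, 52) = 1, raising to the 49th power is a bijection on this group: if s^49 ≡ t^49 then (st^{−1})^49 = 1, and the only element of order dividing gcd(49, 52) = 1 is 1, so s = t.
With ψ(0) = 0 this makes ψ injective on all of ℤ/53ℤ, hence bijective (finite equal-size domain and codomain). In particular ψ is injective.
Since ψ is injective, we find the preimage of 24. The inverse of x ↦ x^49 on (ℤ/53ℤ)^× is x ↦ x^17, because 49·17 = 833 = 16·52 + 1 ≡ 1 (mod 52) and x^{52} = 1 for x ≠ 0 (Fermat). So ψ⁻¹(24) = 24^17 mod 53.
Repeated squaring mod 53: 24^1 ≡ 24, 24^2 ≡ 24² = 576 ≡ 46, 24^4 ≡ 46² = 2116 ≡ 49, 24^8 ≡ 49² = 2401 ≡ 16, 24^16 ≡ 16² = 256 ≡ 44. Since 17 = 16 + 1, 24^17 ≡ 44·24: 44·24 = 1056 ≡ 49. So 24^17 ≡ 49 (mod 53).
Hence ψ⁻¹(24) = 49.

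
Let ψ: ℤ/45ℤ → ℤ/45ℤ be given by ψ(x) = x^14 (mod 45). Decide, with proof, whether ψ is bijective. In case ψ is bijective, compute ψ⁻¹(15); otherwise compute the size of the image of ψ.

12

ψ(2): Repeated squaring mod 45: 2^1 ≡ 2, 2^2 ≡ 2² = 4, 2^4 ≡ 4² = 16, 2^8 ≡ 16² = 256 ≡ 31. Since 14 = 8 + 4 + 2, 2^14 ≡ 31·16·4: 31·16 = 496 ≡ 1, then 1·4 = 4. So 2^14 ≡ 4 (mod 45).
ψ(7): Repeated squaring mod 45: 7^1 ≡ 7, 7^2 ≡ 7² = 49 ≡ 4, 7^4 ≡ 4² = 16, 7^8 ≡ 16² = 256 ≡ 31. Since 14 = 8 + 4 + 2, 7^14 ≡ 31·16·4: 31·16 = 496 ≡ 1, then 1·4 = 4. So 7^14 ≡ 4 (mod 45).
So ψ(2) = ψ(7) = 4 while 2 ≠ 7, thus ψ is not injective, hence not bijective.
Since ψ is not bijective, we determine |image(ψ)|. Computing x^14 mod 45 for each x (by repeated squaring, reducing mod 45 at every step), the values ψ(0), ψ(1), …, ψ(44) are: 0, 1, 4, 9, 16, 25, 36, 4, 19, 36, 10, 31, 9, 34, 16, 0, 31, 19, 9, 1, 40, 36, 34, 34, 36, 40, 1, 9, 19, 31, 0, 16, 34, 9, 31, 10, 36, 19, 4, 36, 25, 16, 9, 4, 1.
The distinct values are {0, 1, 4, 9, 10, 16, 19, 25, 31, 34, 36, 40}; there are 12 of them.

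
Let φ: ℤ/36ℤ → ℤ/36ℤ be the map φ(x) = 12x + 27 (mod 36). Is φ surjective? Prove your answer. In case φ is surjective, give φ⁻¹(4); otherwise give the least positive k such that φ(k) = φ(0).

By definition, φ is surjective if every y in the codomain equals φ(x) for some x in the domain.
Since gcd(12, 36) = 12, we have 12x ≡ 0 (mod 12) for all x, so φ(x) ≡ 3 (mod 12).
But 0 ≢ 3 (mod 12), so 0 ∈ ℤ/36ℤ has no preimage. Hence φ is not surjective.
Since φ is not surjective, we find the least positive k with φ(k) = φ(0): this means 12k ≡ 0 (mod 36), i.e. 36 ∣ 12k. Since gcd(12, 36) = 12, dividing through by 12 this holds exactly when 3 ∣ k.
The smallest positive such k is 3.

3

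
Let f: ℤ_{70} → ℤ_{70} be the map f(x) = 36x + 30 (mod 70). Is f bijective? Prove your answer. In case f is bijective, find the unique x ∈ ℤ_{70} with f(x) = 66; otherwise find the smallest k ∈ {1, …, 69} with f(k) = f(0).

35

Recall that injectivity means: for all s, t in the domain, f(s) = f(t) implies s = t.
We have gcd(36, 70) = 2 > 1. Taking s = 0 and t = 35: f(0) = 30 and f(35) = 36·35 + 30 = 1290 ≡ 30 (mod 70).
So f(0) = f(35) while 0 ≠ 35, so f is not injective, hence not bijective.
Since f is not bijective, we find the least positive k with f(k) = f(0): this means 36k ≡ 0 (mod 70), i.e. 70 ∣ 36k. Since gcd(36, 70) = 2, dividing through by 2 this holds exactly when 35 ∣ 18k, and as gcd(18, 35) = 1, exactly when 35 ∣ k.
The smallest positive such k is 35.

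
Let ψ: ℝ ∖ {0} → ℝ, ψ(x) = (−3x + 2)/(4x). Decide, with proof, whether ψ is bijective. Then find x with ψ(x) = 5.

2/23

If ψ(x) = −3/4, cross-multiplying gives 4(−3x + 2) = −3(4x), which simplifies to 8 = 0 — false.  So −3/4 has no preimage and ψ is not surjective.
Therefore ψ is not bijective.
Solving ψ(x) = 5: cross-multiplying gives −3x + 2 = 5(4x), which rearranges to −23x = −2, so x = 2/23.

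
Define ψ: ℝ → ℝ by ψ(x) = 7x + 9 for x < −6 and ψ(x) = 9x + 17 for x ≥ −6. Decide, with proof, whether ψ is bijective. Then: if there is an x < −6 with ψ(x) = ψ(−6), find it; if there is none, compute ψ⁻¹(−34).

Both pieces are strictly increasing (slopes 7 and 9), so each is injective on its own interval.
The left piece maps (−∞, −6) onto (−∞, −33); the right piece maps [−6, ∞) onto [−37, ∞).
These images overlap. In particular ψ(−6) = −37 (right piece), and solving 7x + 9 = −37 on the left piece gives x = −46/7 < −6.
So ψ(−46/7) = ψ(−6) with −46/7 ≠ −6, and ψ is not injective, hence not bijective. This x = −46/7 is the requested value below −6.

-46/7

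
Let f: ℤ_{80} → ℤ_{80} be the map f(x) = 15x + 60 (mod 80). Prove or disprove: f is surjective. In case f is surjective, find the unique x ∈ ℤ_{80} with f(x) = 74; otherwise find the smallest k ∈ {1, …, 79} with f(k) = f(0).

16

Recall that surjectivity means every element of the codomain has a preimage under f.
Since gcd(15, 80) = 5, we have 15x ≡ 0 (mod 5) for all x, so f(x) ≡ 0 (mod 5).
But 1 ≢ 0 (mod 5), so 1 ∈ ℤ_{80} has no preimage. Therefore f is not surjective.
Since f is not surjective, we find the least positive k with f(k) = f(0): this means 15k ≡ 0 (mod 80), i.e. 80 ∣ 15k. Since gcd(15, 80) = 5, dividing through by 5 this holds exactly when 16 ∣ 3k, and as gcd(3, 16) = 1, exactly when 16 ∣ k.
The smallest positive such k is 16.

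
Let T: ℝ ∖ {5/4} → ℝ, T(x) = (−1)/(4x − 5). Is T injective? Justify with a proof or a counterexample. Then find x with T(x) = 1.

1

Suppose T(s) = T(t). Cross-multiplying: (−1)(4t − 5) = (−1)(4s − 5).
Expanding both sides and cancelling the symmetric terms leaves 4·(s − t) = 0. Since 4 ≠ 0, s = t. Thus T is injective.
Solving T(x) = 1: cross-multiplying gives −1 = 1(4x − 5), which rearranges to −4x = −4, so x = 1.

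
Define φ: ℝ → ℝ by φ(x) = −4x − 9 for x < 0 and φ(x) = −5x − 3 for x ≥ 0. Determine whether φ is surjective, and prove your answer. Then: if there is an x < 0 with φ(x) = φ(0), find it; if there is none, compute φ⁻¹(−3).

Both pieces are strictly decreasing (slopes −4 and −5), so each is injective on its own interval.
The left piece maps (−∞, 0) onto (−9, ∞); the right piece maps [0, ∞) onto (−∞, −3].
The union (−9, ∞) ∪ (−∞, −3] covers ℝ, so φ is surjective.
For the follow-up: the images overlap, so an x < 0 with φ(x) = φ(0) exists. φ(0) = −3; solving −4x − 9 = −3 for x < 0 gives x = (−3 + 9)/(−4) = −3/2.

-3/2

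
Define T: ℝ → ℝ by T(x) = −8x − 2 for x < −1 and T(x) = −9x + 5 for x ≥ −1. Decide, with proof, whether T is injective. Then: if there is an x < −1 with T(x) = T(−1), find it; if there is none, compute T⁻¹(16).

-2

Both pieces are strictly decreasing (slopes −8 and −9), so each is injective on its own interval.
The left piece maps (−∞, −1) onto (6, ∞); the right piece maps [−1, ∞) onto (−∞, 14].
These images overlap. In particular T(−1) = 14 (right piece), and solving −8x − 2 = 14 on the left piece gives x = −2 < −1.
So T(−2) = T(−1) with −2 ≠ −1, and T is not injective. This x = −2 is the requested value below −1.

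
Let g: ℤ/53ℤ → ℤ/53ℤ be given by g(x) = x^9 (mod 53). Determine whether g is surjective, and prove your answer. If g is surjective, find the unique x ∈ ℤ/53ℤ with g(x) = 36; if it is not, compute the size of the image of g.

Since 53 is prime, the nonzero elements of ℤ/53ℤ form a cyclic group of order 52.
As gcd(9, 52) = 1, raising to the 9th power is a bijection on this group: if s^9 ≡ t^9 then (st^{−1})^9 = 1, and the only element of order dividing gcd(9, 52) = 1 is 1, so s = t.
With g(0) = 0 this makes g injective on all of ℤ/53ℤ, hence bijective (finite equal-size domain and codomain). In particular g is surjective.
Since g is surjective, we find the preimage of 36. The inverse of x ↦ x^9 on (ℤ/53ℤ)^× is x ↦ x^29, because 9·29 = 261 = 5·52 + 1 ≡ 1 (mod 52) and x^{52} = 1 for x ≠ 0 (Fermat). So g⁻¹(36) = 36^29 mod 53.
Repeated squaring mod 53: 36^1 ≡ 36, 36^2 ≡ 36² = 1296 ≡ 24, 36^4 ≡ 24² = 576 ≡ 46, 36^8 ≡ 46² = 2116 ≡ 49, 36^16 ≡ 49² = 2401 ≡ 16. Since 29 = 16 + 8 + 4 + 1, 36^29 ≡ 16·49·46·36: 16·49 = 784 ≡ 42, then 42·46 = 1932 ≡ 24, then 24·36 = 864 ≡ 16. So 36^29 ≡ 16 (mod 53).
Hence g⁻¹(36) = 16.

16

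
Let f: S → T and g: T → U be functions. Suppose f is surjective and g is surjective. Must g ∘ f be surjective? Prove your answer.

Let c ∈ U. Since g is surjective, there is b ∈ T with g(b) = c. Since f is surjective, there is a ∈ S with f(a) = b.
Then (g ∘ f)(a) = g(b) = c. Hence g ∘ f is surjective.

surjective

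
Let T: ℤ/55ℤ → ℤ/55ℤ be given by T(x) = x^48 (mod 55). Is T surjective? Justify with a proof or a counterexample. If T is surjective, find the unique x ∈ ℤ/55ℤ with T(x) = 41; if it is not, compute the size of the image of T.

12

T(4): Repeated squaring mod 55: 4^1 ≡ 4, 4^2 ≡ 4² = 16, 4^4 ≡ 16² = 256 ≡ 36, 4^8 ≡ 36² = 1296 ≡ 31, 4^16 ≡ 31² = 961 ≡ 26, 4^32 ≡ 26² = 676 ≡ 16. Since 48 = 32 + 16, 4^48 ≡ 16·26: 16·26 = 416 ≡ 31. So 4^48 ≡ 31 (mod 55).
T(7): Repeated squaring mod 55: 7^1 ≡ 7, 7^2 ≡ 7² = 49, 7^4 ≡ 49² = 2401 ≡ 36, 7^8 ≡ 36² = 1296 ≡ 31, 7^16 ≡ 31² = 961 ≡ 26, 7^32 ≡ 26² = 676 ≡ 16. Since 48 = 32 + 16, 7^48 ≡ 16·26: 16·26 = 416 ≡ 31. So 7^48 ≡ 31 (mod 55).
So T(4) = T(7) = 31 while 4 ≠ 7, thus T is not injective.
A non-injective map from the 55-element set ℤ/55ℤ to itself takes at most 54 distinct values, so it cannot be surjective. Thus T is not surjective.
Since T is not surjective, we determine |image(T)|. Computing x^48 mod 55 for each x (by repeated squaring, reducing mod 55 at every step), the values T(0), T(1), …, T(54) are: 0, 1, 36, 16, 31, 15, 26, 31, 16, 36, 45, 11, 1, 36, 16, 20, 26, 26, 31, 16, 25, 1, 11, 1, 36, 5, 31, 26, 26, 31, 5, 36, 1, 11, 1, 25, 16, 31, 26, 26, 20, 16, 36, 1, 11, 45, 36, 16, 31, 26, 15, 31, 16, 36, 1.
The distinct values are {0, 1, 5, 11, 15, 16, 20, 25, 26, 31, 36, 45}; there are 12 of them.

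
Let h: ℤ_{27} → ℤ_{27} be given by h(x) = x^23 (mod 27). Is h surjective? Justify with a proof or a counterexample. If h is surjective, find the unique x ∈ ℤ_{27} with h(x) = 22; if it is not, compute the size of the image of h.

h(0) = 0^23 = 0.
h(3): Repeated squaring mod 27: 3^1 ≡ 3, 3^2 ≡ 3² = 9, 3^4 ≡ 9² = 81 ≡ 0, 3^8 ≡ 0² = 0, 3^16 ≡ 0² = 0. Since 23 = 16 + 4 + 2 + 1, 3^23 ≡ 0·0·9·3: 0·0 = 0, then 0·9 = 0, then 0·3 = 0. So 3^23 ≡ 0 (mod 27).
So h(0) = h(3) = 0 while 0 ≠ 3, therefore h is not injective.
A non-injective map from the 27-element set ℤ_{27} to itself takes at most 26 distinct values, so it cannot be surjective. So h is not surjective.
Since h is not surjective, we determine |image(h)|. Computing x^23 mod 27 for each x (by repeated squaring, reducing mod 27 at every step), the values h(0), h(1), …, h(26) are: 0, 1, 5, 0, 25, 20, 0, 13, 17, 0, 19, 23, 0, 16, 11, 0, 4, 8, 0, 10, 14, 0, 7, 2, 0, 22, 26.
The distinct values are {0, 1, 2, 4, 5, 7, 8, 10, 11, 13, 14, 16, 17, 19, 20, 22, 23, 25, 26}; there are 19 of them.

19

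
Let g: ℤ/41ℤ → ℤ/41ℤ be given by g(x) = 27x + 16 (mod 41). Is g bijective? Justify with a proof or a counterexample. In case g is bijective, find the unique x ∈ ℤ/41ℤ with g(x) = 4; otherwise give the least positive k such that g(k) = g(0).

36

Suppose g(a) = g(b) in ℤ/41ℤ. Then 27a + 16 ≡ 27b + 16 (mod 41), so 27(a − b) ≡ 0 (mod 41).
Since gcd(27, 41) = 1, 27 is invertible modulo 41, hence a − b ≡ 0 (mod 41), i.e. a = b.
We now compute 27⁻¹ mod 41 explicitly. Euclid's algorithm: 41 = 1·27 + 14, 27 = 1·14 + 13, 14 = 1·13 + 1; back-substituting gives 1 = 38·27 − 25·41, so 27⁻¹ ≡ 38 (mod 41).
For any y ∈ ℤ/41ℤ, x = 38(y − 16) mod 41 satisfies g(x) = 27·38(y − 16) + 16 ≡ y (since 27·38 ≡ 1 mod 41). So every y has a preimage.
Thus g is bijective.
Since g is bijective, we find g⁻¹(4): we need 27x ≡ 4 − 16 ≡ 29 (mod 41). Using 27⁻¹ = 38: x ≡ 38·29 = 1102 = 26·41 + 36, so x = 36.
Check: g(36) = 27·36 + 16 = 988 = 24·41 + 4 ≡ 4 (mod 41).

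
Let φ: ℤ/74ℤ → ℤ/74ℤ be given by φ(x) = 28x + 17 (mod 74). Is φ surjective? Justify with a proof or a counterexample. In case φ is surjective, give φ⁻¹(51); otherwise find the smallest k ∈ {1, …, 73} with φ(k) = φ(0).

Recall that φ is surjective if every y in the codomain equals φ(x) for some x in the domain.
Since gcd(28, 74) = 2, we have 28x ≡ 0 (mod 2) for all x, so φ(x) ≡ 1 (mod 2).
But 0 ≢ 1 (mod 2), so 0 ∈ ℤ/74ℤ has no preimage. Hence φ is not surjective.
Since φ is not surjective, we find the least positive k with φ(k) = φ(0): this means 28k ≡ 0 (mod 74), i.e. 74 ∣ 28k. Since gcd(28, 74) = 2, dividing through by 2 this holds exactly when 37 ∣ 14k, and as gcd(14, 37) = 1, exactly when 37 ∣ k.
The smallest positive such k is 37.

37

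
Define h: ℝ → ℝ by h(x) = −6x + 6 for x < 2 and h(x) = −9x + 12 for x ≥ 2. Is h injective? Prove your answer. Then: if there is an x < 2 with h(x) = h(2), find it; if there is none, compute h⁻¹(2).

2/3

Both pieces are strictly decreasing (slopes −6 and −9), so each is injective on its own interval.
The left piece maps (−∞, 2) onto (−6, ∞); the right piece maps [2, ∞) onto (−∞, −6].
These images are disjoint, so no value is attained by both pieces. Hence h is injective.
Because the two images are disjoint, no x < 2 has h(x) = h(2), so we compute h⁻¹(2): 2 lies in (−6, ∞), so solve −6x + 6 = 2: x = (2 − 6)/(−6) = 2/3.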